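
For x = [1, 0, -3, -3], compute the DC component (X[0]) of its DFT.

X[0] = Σ(n=0 to 3) x[n] · ω_4^0 = Σ x[n]
= (1) + (0) + (-3) + (-3)

X[0] = -5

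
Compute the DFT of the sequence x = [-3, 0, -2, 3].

X[k] = Σ(n=0 to 3) x[n] · ω_4^(nk)
where ω_4 = e^(-2πi/4)

Computing each X[k]:
X[0] = -2
X[1] = -1+3i
X[2] = -8
X[3] = -1-3i

X = [-2, -1+3i, -8, -1-3i]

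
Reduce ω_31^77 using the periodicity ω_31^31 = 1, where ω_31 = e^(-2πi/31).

Since ω_31^31 = 1, powers reduce modulo 31.
77 mod 31 = 15
So ω_31^77 = ω_31^15 = e^(-2πi·15/31)

ω_31^77 = ω_31^15 = -0.9949-0.1012i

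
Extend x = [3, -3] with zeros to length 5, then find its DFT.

Original 2-point DFT: [0, 6]
Zero-padded 5-point DFT provides frequency interpolation.

DFT_5([x, 0, ...]) = [0, 2.0729+2.8532i, 5.4271+1.7634i, 5.4271-1.7634i, 2.0729-2.8532i]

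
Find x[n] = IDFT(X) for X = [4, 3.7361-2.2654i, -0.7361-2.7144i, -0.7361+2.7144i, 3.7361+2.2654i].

x[n] = (1/5) Σ(k=0 to 4) X[k] · e^(2πikn/5)

Computing each x[n]:
x[0] = 2
x[1] = 3
x[2] = -1
x[3] = 0
x[4] = 0

x = [2, 3, -1, 0, 0]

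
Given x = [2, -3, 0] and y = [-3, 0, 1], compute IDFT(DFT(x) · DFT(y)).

(x ⊛ y)[n] = Σ(m=0 to 2) x[m] · y[(n-m) mod 3]

Computing each output sample:
(x ⊛ y)[0] = -9
(x ⊛ y)[1] = 9
(x ⊛ y)[2] = 2

x ⊛ y = [-9, 9, 2]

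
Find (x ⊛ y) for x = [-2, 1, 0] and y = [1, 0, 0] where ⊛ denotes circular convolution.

(x ⊛ y)[n] = Σ(m=0 to 2) x[m] · y[(n-m) mod 3]

Computing each output sample:
(x ⊛ y)[0] = -2
(x ⊛ y)[1] = 1
(x ⊛ y)[2] = 0

x ⊛ y = [-2, 1, 0]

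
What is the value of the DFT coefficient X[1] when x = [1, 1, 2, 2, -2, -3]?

X[1] = Σ(n=0 to 5) x[n] · ω_6^(1n) where ω_6 = e^(-2πi/6)
= (1)·ω_6^0 + (1)·ω_6^1 + (2)·ω_6^2 + (2)·ω_6^3 + (-2)·ω_6^4 + (-3)·ω_6^5

X[1] = -2.0000-6.9282i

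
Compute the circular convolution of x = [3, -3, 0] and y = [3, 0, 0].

(x ⊛ y)[n] = Σ(m=0 to 2) x[m] · y[(n-m) mod 3]

Computing each output sample:
(x ⊛ y)[0] = 9
(x ⊛ y)[1] = -9
(x ⊛ y)[2] = 0

x ⊛ y = [9, -9, 0]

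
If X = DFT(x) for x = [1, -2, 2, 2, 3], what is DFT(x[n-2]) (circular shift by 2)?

Time shift by 2: X_shifted[k] = ω_5^(2k) · X[k]
Shifted x = [2, 3, 1, -2, 2]

DFT(x[n-2]) = [6, 4.3541-2.7144i, -2.3541+2.2654i, -2.3541-2.2654i, 4.3541+2.7144i]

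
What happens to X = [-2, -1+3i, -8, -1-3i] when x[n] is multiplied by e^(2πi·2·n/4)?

Modulation property: DFT(ω_4^(-2n)·x[n]) = X[(k-2) mod 4], so circularly shift X by 2 positions.

X[k-2] = [-8, -1-3i, -2, -1+3i]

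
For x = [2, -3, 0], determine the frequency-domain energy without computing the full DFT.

Parseval: Σ|x[n]|² = (1/N)Σ|X[k]|², so Σ|X[k]|² = N·Σ|x[n]|² = 3·13.0000

Σ|X[k]|² = N·Σ|x[n]|² = 3·13.0000 = 39.0000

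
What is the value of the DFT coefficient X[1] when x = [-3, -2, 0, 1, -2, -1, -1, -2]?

X[1] = Σ(n=0 to 7) x[n] · ω_8^(1n) where ω_8 = e^(-2πi/8)
= (-3)·ω_8^0 + (-2)·ω_8^1 + (0)·ω_8^2 + (1)·ω_8^3 + (-2)·ω_8^4 + (-1)·ω_8^5 + (-1)·ω_8^6 + (-2)·ω_8^7

X[1] = -3.8284-2.4142i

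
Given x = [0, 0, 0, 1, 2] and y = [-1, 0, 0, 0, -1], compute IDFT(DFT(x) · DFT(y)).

(x ⊛ y)[n] = Σ(m=0 to 4) x[m] · y[(n-m) mod 5]

Computing each output sample:
(x ⊛ y)[0] = 0
(x ⊛ y)[1] = 0
(x ⊛ y)[2] = -1
(x ⊛ y)[3] = -3
(x ⊛ y)[4] = -2

x ⊛ y = [0, 0, -1, -3, -2]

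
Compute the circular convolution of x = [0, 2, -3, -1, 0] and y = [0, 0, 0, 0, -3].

(x ⊛ y)[n] = Σ(m=0 to 4) x[m] · y[(n-m) mod 5]

Computing each output sample:
(x ⊛ y)[0] = -6
(x ⊛ y)[1] = 9
(x ⊛ y)[2] = 3
(x ⊛ y)[3] = 0
(x ⊛ y)[4] = 0

x ⊛ y = [-6, 9, 3, 0, 0]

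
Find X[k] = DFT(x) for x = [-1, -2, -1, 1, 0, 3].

X[k] = Σ(n=0 to 5) x[n] · ω_6^(nk)
where ω_6 = e^(-2πi/6)

Computing each X[k]:
X[0] = 0
X[1] = -1.0000+5.1962i
X[2] = 3.4641i
X[3] = -4
X[4] = -3.4641i
X[5] = -1.0000-5.1962i

X = [0, -1.0000+5.1962i, 3.4641i, -4, -3.4641i, -1.0000-5.1962i]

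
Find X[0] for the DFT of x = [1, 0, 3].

X[0] = Σ(n=0 to 2) x[n] · ω_3^0 = Σ x[n]
= (1) + (0) + (3)

X[0] = 4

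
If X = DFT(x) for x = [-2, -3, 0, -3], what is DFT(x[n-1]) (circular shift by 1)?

Time shift by 1: X_shifted[k] = ω_4^(1k) · X[k]
Shifted x = [-3, -2, -3, 0]

DFT(x[n-1]) = [-8, 2i, -4, -2i]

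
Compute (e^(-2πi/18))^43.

Since ω_18^18 = 1, powers reduce modulo 18.
43 mod 18 = 7
So ω_18^43 = ω_18^7 = e^(-2πi·7/18)

ω_18^43 = ω_18^7 = -0.7660-0.6428i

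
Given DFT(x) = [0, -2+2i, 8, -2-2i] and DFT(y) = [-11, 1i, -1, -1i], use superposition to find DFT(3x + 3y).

By linearity: DFT(3x + 3y) = 3·DFT(x) + 3·DFT(y)
= 3·[0, -2+2i, 8, -2-2i] + 3·[-11, 1i, -1, -1i]

Computing element-wise:
Z[0] = 3·(0) + 3·(-11) = -33
Z[1] = 3·(-2+2i) + 3·(1i) = -6+9i
Z[2] = 3·(8) + 3·(-1) = 21
Z[3] = 3·(-2-2i) + 3·(-1i) = -6-9i

DFT(3x + 3y) = 3·X + 3·Y = [-33, -6+9i, 21, -6-9i]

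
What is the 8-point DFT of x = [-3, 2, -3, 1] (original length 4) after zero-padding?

Original 4-point DFT: [-3, -1i, -9, 1i]
Zero-padded 8-point DFT provides frequency interpolation.

DFT_8([x, 0, ...]) = [-3, -2.2929+0.8787i, -1i, -3.7071-5.1213i, -9, -3.7071+5.1213i, 1i, -2.2929-0.8787i]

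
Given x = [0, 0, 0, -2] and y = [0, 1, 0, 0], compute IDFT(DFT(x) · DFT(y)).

(x ⊛ y)[n] = Σ(m=0 to 3) x[m] · y[(n-m) mod 4]

Computing each output sample:
(x ⊛ y)[0] = -2
(x ⊛ y)[1] = 0
(x ⊛ y)[2] = 0
(x ⊛ y)[3] = 0

x ⊛ y = [-2, 0, 0, 0]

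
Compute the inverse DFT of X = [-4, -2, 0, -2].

x[n] = (1/4) Σ(k=0 to 3) X[k] · e^(2πikn/4)

Computing each x[n]:
x[0] = -2
x[1] = -1
x[2] = 0
x[3] = -1

x = [-2, -1, 0, -1]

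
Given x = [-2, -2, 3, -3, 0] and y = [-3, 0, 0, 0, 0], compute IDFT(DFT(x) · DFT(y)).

(x ⊛ y)[n] = Σ(m=0 to 4) x[m] · y[(n-m) mod 5]

Computing each output sample:
(x ⊛ y)[0] = 6
(x ⊛ y)[1] = 6
(x ⊛ y)[2] = -9
(x ⊛ y)[3] = 9
(x ⊛ y)[4] = 0

x ⊛ y = [6, 6, -9, 9, 0]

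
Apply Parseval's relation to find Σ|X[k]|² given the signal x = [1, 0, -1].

Parseval: Σ|x[n]|² = (1/N)Σ|X[k]|², so Σ|X[k]|² = N·Σ|x[n]|² = 3·2.0000

Σ|X[k]|² = N·Σ|x[n]|² = 3·2.0000 = 6.0000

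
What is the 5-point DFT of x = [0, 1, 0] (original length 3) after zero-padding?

Original 3-point DFT: [1, -0.5000-0.8660i, -0.5000+0.8660i]
Zero-padded 5-point DFT provides frequency interpolation.

DFT_5([x, 0, ...]) = [1, 0.3090-0.9511i, -0.8090-0.5878i, -0.8090+0.5878i, 0.3090+0.9511i]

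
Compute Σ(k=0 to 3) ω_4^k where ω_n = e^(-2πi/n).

Sum of all nth roots of unity equals 0 for n > 1 (geometric series with r ≠ 1).

0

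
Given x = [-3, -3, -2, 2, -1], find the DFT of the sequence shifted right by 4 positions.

Time shift by 4: X_shifted[k] = ω_5^(4k) · X[k]
Shifted x = [-3, -2, 2, -1, -3]

DFT(x[n-4]) = [-7, -5.3541-2.7144i, 1.3541+2.2654i, 1.3541-2.2654i, -5.3541+2.7144i]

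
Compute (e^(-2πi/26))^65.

Since ω_26^26 = 1, powers reduce modulo 26.
65 mod 26 = 13
So ω_26^65 = ω_26^13 = e^(-2πi·13/26)

ω_26^65 = ω_26^13 = -1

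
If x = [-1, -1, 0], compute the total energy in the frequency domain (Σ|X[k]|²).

Parseval: Σ|x[n]|² = (1/N)Σ|X[k]|², so Σ|X[k]|² = N·Σ|x[n]|² = 3·2.0000

Σ|X[k]|² = N·Σ|x[n]|² = 3·2.0000 = 6.0000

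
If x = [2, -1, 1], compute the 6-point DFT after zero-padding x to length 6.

Original 3-point DFT: [2, 2.0000+1.7321i, 2.0000-1.7321i]
Zero-padded 6-point DFT provides frequency interpolation.

DFT_6([x, 0, ...]) = [2, 1, 2.0000+1.7321i, 4, 2.0000-1.7321i, 1]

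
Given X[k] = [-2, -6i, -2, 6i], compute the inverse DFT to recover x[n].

x[n] = (1/4) Σ(k=0 to 3) X[k] · e^(2πikn/4)

Computing each x[n]:
x[0] = -1
x[1] = 3
x[2] = -1
x[3] = -3

x = [-1, 3, -1, -3]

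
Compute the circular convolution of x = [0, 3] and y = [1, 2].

(x ⊛ y)[n] = Σ(m=0 to 1) x[m] · y[(n-m) mod 2]

Computing each output sample:
(x ⊛ y)[0] = 6
(x ⊛ y)[1] = 3

x ⊛ y = [6, 3]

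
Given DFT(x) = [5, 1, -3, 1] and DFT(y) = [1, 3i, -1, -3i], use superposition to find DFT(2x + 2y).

By linearity: DFT(2x + 2y) = 2·DFT(x) + 2·DFT(y)
= 2·[5, 1, -3, 1] + 2·[1, 3i, -1, -3i]

Computing element-wise:
Z[0] = 2·(5) + 2·(1) = 12
Z[1] = 2·(1) + 2·(3i) = 2+6i
Z[2] = 2·(-3) + 2·(-1) = -8
Z[3] = 2·(1) + 2·(-3i) = 2-6i

DFT(2x + 2y) = 2·X + 2·Y = [12, 2+6i, -8, 2-6i]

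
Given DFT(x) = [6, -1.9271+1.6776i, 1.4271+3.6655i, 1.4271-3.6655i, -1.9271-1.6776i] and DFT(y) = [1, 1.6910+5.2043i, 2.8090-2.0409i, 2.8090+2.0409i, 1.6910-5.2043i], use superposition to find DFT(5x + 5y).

By linearity: DFT(5x + 5y) = 5·DFT(x) + 5·DFT(y)
= 5·[6, -1.9271+1.6776i, 1.4271+3.6655i, 1.4271-3.6655i, -1.9271-1.6776i] + 5·[1, 1.6910+5.2043i, 2.8090-2.0409i, 2.8090+2.0409i, 1.6910-5.2043i]

Computing element-wise:
Z[0] = 5·(6) + 5·(1) = 35
Z[1] = 5·(-1.9271+1.6776i) + 5·(1.6910+5.2043i) = -1.1805+34.4095i
Z[2] = 5·(1.4271+3.6655i) + 5·(2.8090-2.0409i) = 21.1805+8.1230i
Z[3] = 5·(1.4271-3.6655i) + 5·(2.8090+2.0409i) = 21.1805-8.1230i
Z[4] = 5·(-1.9271-1.6776i) + 5·(1.6910-5.2043i) = -1.1805-34.4095i

DFT(5x + 5y) = 5·X + 5·Y = [35, -1.1805+34.4095i, 21.1805+8.1230i, 21.1805-8.1230i, -1.1805-34.4095i]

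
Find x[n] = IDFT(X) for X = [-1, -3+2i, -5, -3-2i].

x[n] = (1/4) Σ(k=0 to 3) X[k] · e^(2πikn/4)

Computing each x[n]:
x[0] = -3
x[1] = 0
x[2] = 0
x[3] = 2

x = [-3, 0, 0, 2]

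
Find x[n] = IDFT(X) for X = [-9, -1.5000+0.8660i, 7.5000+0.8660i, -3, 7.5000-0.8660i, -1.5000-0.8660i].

x[n] = (1/6) Σ(k=0 to 5) X[k] · e^(2πikn/6)

Computing each x[n]:
x[0] = 0
x[1] = -3
x[2] = -3
x[3] = 2
x[4] = -3
x[5] = -2

x = [0, -3, -3, 2, -3, -2]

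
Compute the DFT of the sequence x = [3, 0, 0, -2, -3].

X[k] = Σ(n=0 to 4) x[n] · ω_5^(nk)
where ω_5 = e^(-2πi/5)

Computing each X[k]:
X[0] = -2
X[1] = 3.6910-4.0287i
X[2] = 4.8090+0.1388i
X[3] = 4.8090-0.1388i
X[4] = 3.6910+4.0287i

X = [-2, 3.6910-4.0287i, 4.8090+0.1388i, 4.8090-0.1388i, 3.6910+4.0287i]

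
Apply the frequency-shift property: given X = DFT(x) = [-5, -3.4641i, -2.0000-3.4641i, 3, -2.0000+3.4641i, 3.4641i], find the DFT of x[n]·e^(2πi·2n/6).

Modulation property: DFT(ω_6^(-2n)·x[n]) = X[(k-2) mod 6], so circularly shift X by 2 positions.

X[k-2] = [-2.0000+3.4641i, 3.4641i, -5, -3.4641i, -2.0000-3.4641i, 3]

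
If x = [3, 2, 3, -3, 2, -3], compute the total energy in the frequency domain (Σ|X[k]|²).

Parseval: Σ|x[n]|² = (1/N)Σ|X[k]|², so Σ|X[k]|² = N·Σ|x[n]|² = 6·44.0000

Σ|X[k]|² = N·Σ|x[n]|² = 6·44.0000 = 264.0000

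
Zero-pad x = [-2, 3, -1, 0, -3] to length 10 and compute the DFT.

Original 5-point DFT: [-3, -1.1910-5.1186i, -2.3090-4.4778i, -2.3090+4.4778i, -1.1910+5.1186i]
Zero-padded 10-point DFT provides frequency interpolation.

DFT_10([x, 0, ...]) = [-3, 2.5451+0.9511i, -1.1910-5.1186i, -3.0451-0.5878i, -2.3090-4.4778i, -9, -2.3090+4.4778i, -3.0451+0.5878i, -1.1910+5.1186i, 2.5451-0.9511i]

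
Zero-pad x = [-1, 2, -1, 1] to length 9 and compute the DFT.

Original 4-point DFT: [1, -1i, -5, 1i]
Zero-padded 9-point DFT provides frequency interpolation.

DFT_9([x, 0, ...]) = [1, -0.1416-1.1668i, -0.2130-0.7616i, -0.5000-2.5981i, -4.1454-2.1929i, -4.1454+2.1929i, -0.5000+2.5981i, -0.2130+0.7616i, -0.1416+1.1668i]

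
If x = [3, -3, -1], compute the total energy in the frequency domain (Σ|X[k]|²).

Parseval: Σ|x[n]|² = (1/N)Σ|X[k]|², so Σ|X[k]|² = N·Σ|x[n]|² = 3·19.0000

Σ|X[k]|² = N·Σ|x[n]|² = 3·19.0000 = 57.0000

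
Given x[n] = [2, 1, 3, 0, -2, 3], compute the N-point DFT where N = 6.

X[k] = Σ(n=0 to 5) x[n] · ω_6^(nk)
where ω_6 = e^(-2πi/6)

Computing each X[k]:
X[0] = 7
X[1] = 3.5000-2.5981i
X[2] = -0.5000+6.0622i
X[3] = -1
X[4] = -0.5000-6.0622i
X[5] = 3.5000+2.5981i

X = [7, 3.5000-2.5981i, -0.5000+6.0622i, -1, -0.5000-6.0622i, 3.5000+2.5981i]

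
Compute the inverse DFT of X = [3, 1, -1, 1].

x[n] = (1/4) Σ(k=0 to 3) X[k] · e^(2πikn/4)

Computing each x[n]:
x[0] = 1
x[1] = 1
x[2] = 0
x[3] = 1

x = [1, 1, 0, 1]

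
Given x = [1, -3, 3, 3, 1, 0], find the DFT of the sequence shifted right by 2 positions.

Time shift by 2: X_shifted[k] = ω_6^(2k) · X[k]
Shifted x = [1, 0, 1, -3, 3, 3]

DFT(x[n-2]) = [5, 3.5000+4.3301i, -5.5000+0.8660i, 5, -5.5000-0.8660i, 3.5000-4.3301i]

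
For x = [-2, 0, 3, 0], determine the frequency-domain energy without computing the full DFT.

Parseval: Σ|x[n]|² = (1/N)Σ|X[k]|², so Σ|X[k]|² = N·Σ|x[n]|² = 4·13.0000

Σ|X[k]|² = N·Σ|x[n]|² = 4·13.0000 = 52.0000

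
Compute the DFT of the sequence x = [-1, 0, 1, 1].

X[k] = Σ(n=0 to 3) x[n] · ω_4^(nk)
where ω_4 = e^(-2πi/4)

Computing each X[k]:
X[0] = 1
X[1] = -2+1i
X[2] = -1
X[3] = -2-1i

X = [1, -2+1i, -1, -2-1i]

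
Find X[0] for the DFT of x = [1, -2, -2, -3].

X[0] = Σ(n=0 to 3) x[n] · ω_4^0 = Σ x[n]
= (1) + (-2) + (-2) + (-3)

X[0] = -6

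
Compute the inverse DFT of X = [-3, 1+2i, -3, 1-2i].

x[n] = (1/4) Σ(k=0 to 3) X[k] · e^(2πikn/4)

Computing each x[n]:
x[0] = -1
x[1] = -1
x[2] = -2
x[3] = 1

x = [-1, -1, -2, 1]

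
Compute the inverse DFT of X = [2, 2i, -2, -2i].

x[n] = (1/4) Σ(k=0 to 3) X[k] · e^(2πikn/4)

Computing each x[n]:
x[0] = 0
x[1] = 0
x[2] = 0
x[3] = 2

x = [0, 0, 0, 2]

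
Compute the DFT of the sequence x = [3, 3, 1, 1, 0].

X[k] = Σ(n=0 to 4) x[n] · ω_5^(nk)
where ω_5 = e^(-2πi/5)

Computing each X[k]:
X[0] = 8
X[1] = 2.3090-2.8532i
X[2] = 1.1910-1.7634i
X[3] = 1.1910+1.7634i
X[4] = 2.3090+2.8532i

X = [8, 2.3090-2.8532i, 1.1910-1.7634i, 1.1910+1.7634i, 2.3090+2.8532i]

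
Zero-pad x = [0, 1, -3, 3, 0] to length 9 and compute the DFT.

Original 5-point DFT: [1, 0.3090+2.5757i, -0.8090-6.2941i, -0.8090+6.2941i, 0.3090-2.5757i]
Zero-padded 9-point DFT provides frequency interpolation.

DFT_9([x, 0, ...]) = [1, -1.2549-0.2864i, 1.4927+2.6393i, 4.0000-3.4641i, -4.7378-4.8685i, -4.7378+4.8685i, 4.0000+3.4641i, 1.4927-2.6393i, -1.2549+0.2864i]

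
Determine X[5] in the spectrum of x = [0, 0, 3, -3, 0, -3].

X[5] = Σ(n=0 to 5) x[n] · ω_6^(5n) where ω_6 = e^(-2πi/6)
= (0)·ω_6^0 + (0)·ω_6^5 + (3)·ω_6^10 + (-3)·ω_6^15 + (0)·ω_6^20 + (-3)·ω_6^25

X[5] = 5.1962i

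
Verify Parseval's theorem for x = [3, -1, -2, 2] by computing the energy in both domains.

Time domain:
Σ|x[n]|² = |3|² + |-1|² + |-2|² + |2|² = 18.0000

Frequency domain:
(1/4)Σ|X[k]|² = (1/4)(|2|² + |5+3i|² + |0|² + |5-3i|²) = (1/4)·72.0000 = 18.0000

Both sides agree, confirming Parseval's theorem.

Σ|x[n]|² = (1/N)Σ|X[k]|² = 18.0000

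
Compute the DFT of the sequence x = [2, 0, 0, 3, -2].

X[k] = Σ(n=0 to 4) x[n] · ω_5^(nk)
where ω_5 = e^(-2πi/5)

Computing each X[k]:
X[0] = 3
X[1] = -1.0451-0.1388i
X[2] = 4.5451-4.0287i
X[3] = 4.5451+4.0287i
X[4] = -1.0451+0.1388i

X = [3, -1.0451-0.1388i, 4.5451-4.0287i, 4.5451+4.0287i, -1.0451+0.1388i]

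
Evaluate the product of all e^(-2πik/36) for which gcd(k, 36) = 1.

The primitive 36th roots of unity are ω_36^k for k coprime to 36: k ∈ {1, 5, 7, 11, 13, 17, 19, 23, 25, 29, 31, 35}
Their product equals the constant term of the cyclotomic polynomial Φ_36(x) up to sign.
For n ≥ 3, the product of all primitive nth roots of unity is 1. (For n=1 it is 1; for n=2 it is -1.)

1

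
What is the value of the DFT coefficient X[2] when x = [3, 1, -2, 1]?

X[2] = Σ(n=0 to 3) x[n] · ω_4^(2n) where ω_4 = e^(-2πi/4)
= (3)·ω_4^0 + (1)·ω_4^2 + (-2)·ω_4^4 + (1)·ω_4^6

X[2] = -1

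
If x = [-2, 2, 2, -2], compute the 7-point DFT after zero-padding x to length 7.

Original 4-point DFT: [0, -4-4i, 0, -4+4i]
Zero-padded 7-point DFT provides frequency interpolation.

DFT_7([x, 0, ...]) = [0, 0.6039-2.6458i, -5.4940-2.6458i, -2.1099+2.6458i, -2.1099-2.6458i, -5.4940+2.6458i, 0.6039+2.6458i]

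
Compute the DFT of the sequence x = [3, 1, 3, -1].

X[k] = Σ(n=0 to 3) x[n] · ω_4^(nk)
where ω_4 = e^(-2πi/4)

Computing each X[k]:
X[0] = 6
X[1] = -2i
X[2] = 6
X[3] = 2i

X = [6, -2i, 6, 2i]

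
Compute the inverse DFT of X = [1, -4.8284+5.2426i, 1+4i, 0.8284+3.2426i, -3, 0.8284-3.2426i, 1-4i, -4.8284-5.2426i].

x[n] = (1/8) Σ(k=0 to 7) X[k] · e^(2πikn/8)

Computing each x[n]:
x[0] = -1
x[1] = -3
x[2] = -1
x[3] = 1
x[4] = 1
x[5] = 2
x[6] = 0
x[7] = 2

x = [-1, -3, -1, 1, 1, 2, 0, 2]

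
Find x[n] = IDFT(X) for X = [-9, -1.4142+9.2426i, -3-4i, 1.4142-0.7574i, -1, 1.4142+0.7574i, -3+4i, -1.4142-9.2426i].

x[n] = (1/8) Σ(k=0 to 7) X[k] · e^(2πikn/8)

Computing each x[n]:
x[0] = -2
x[1] = -2
x[2] = -3
x[3] = -3
x[4] = -2
x[5] = 2
x[6] = 2
x[7] = -1

x = [-2, -2, -3, -3, -2, 2, 2, -1]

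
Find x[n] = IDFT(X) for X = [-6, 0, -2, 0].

x[n] = (1/4) Σ(k=0 to 3) X[k] · e^(2πikn/4)

Computing each x[n]:
x[0] = -2
x[1] = -1
x[2] = -2
x[3] = -1

x = [-2, -1, -2, -1]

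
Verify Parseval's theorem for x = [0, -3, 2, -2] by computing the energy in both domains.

Time domain:
Σ|x[n]|² = |0|² + |-3|² + |2|² + |-2|² = 17.0000

Frequency domain:
(1/4)Σ|X[k]|² = (1/4)(|-3|² + |-2+1i|² + |7|² + |-2-1i|²) = (1/4)·68.0000 = 17.0000

Both sides agree, confirming Parseval's theorem.

Σ|x[n]|² = (1/N)Σ|X[k]|² = 17.0000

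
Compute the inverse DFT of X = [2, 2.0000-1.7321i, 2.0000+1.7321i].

x[n] = (1/3) Σ(k=0 to 2) X[k] · e^(2πikn/3)

Computing each x[n]:
x[0] = 2
x[1] = 1
x[2] = -1

x = [2, 1, -1]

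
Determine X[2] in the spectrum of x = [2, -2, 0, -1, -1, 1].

X[2] = Σ(n=0 to 5) x[n] · ω_6^(2n) where ω_6 = e^(-2πi/6)
= (2)·ω_6^0 + (-2)·ω_6^2 + (0)·ω_6^4 + (-1)·ω_6^6 + (-1)·ω_6^8 + (1)·ω_6^10

X[2] = 2.0000+3.4641i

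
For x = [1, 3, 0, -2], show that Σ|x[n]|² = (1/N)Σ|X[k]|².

Time domain:
Σ|x[n]|² = |1|² + |3|² + |0|² + |-2|² = 14.0000

Frequency domain:
(1/4)Σ|X[k]|² = (1/4)(|2|² + |1-5i|² + |0|² + |1+5i|²) = (1/4)·56.0000 = 14.0000

Both sides agree, confirming Parseval's theorem.

Σ|x[n]|² = (1/N)Σ|X[k]|² = 14.0000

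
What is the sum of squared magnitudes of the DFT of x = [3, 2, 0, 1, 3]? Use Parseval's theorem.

Parseval: Σ|x[n]|² = (1/N)Σ|X[k]|², so Σ|X[k]|² = N·Σ|x[n]|² = 5·23.0000

Σ|X[k]|² = N·Σ|x[n]|² = 5·23.0000 = 115.0000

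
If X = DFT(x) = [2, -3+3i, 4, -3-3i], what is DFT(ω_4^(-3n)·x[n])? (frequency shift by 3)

Modulation property: DFT(ω_4^(-3n)·x[n]) = X[(k-3) mod 4], so circularly shift X by 3 positions.

X[k-3] = [-3+3i, 4, -3-3i, 2]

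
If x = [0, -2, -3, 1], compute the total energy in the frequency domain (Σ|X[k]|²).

Parseval: Σ|x[n]|² = (1/N)Σ|X[k]|², so Σ|X[k]|² = N·Σ|x[n]|² = 4·14.0000

Σ|X[k]|² = N·Σ|x[n]|² = 4·14.0000 = 56.0000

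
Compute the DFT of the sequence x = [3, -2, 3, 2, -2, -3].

X[k] = Σ(n=0 to 5) x[n] · ω_6^(nk)
where ω_6 = e^(-2πi/6)

Computing each X[k]:
X[0] = 1
X[1] = -2.0000-5.1962i
X[2] = 7.0000+3.4641i
X[3] = 7
X[4] = 7.0000-3.4641i
X[5] = -2.0000+5.1962i

X = [1, -2.0000-5.1962i, 7.0000+3.4641i, 7, 7.0000-3.4641i, -2.0000+5.1962i]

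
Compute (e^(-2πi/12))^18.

Since ω_12^12 = 1, powers reduce modulo 12.
18 mod 12 = 6
So ω_12^18 = ω_12^6 = e^(-2πi·6/12)

ω_12^18 = ω_12^6 = -1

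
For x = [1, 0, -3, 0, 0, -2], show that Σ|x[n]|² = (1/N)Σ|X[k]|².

Time domain:
Σ|x[n]|² = |1|² + |0|² + |-3|² + |0|² + |0|² + |-2|² = 14.0000

Frequency domain:
(1/6)Σ|X[k]|² = (1/6)(|-4|² + |1.5000+0.8660i|² + |3.5000-4.3301i|² + |0|² + |3.5000+4.3301i|² + |1.5000-0.8660i|²) = (1/6)·84.0000 = 14.0000

Both sides agree, confirming Parseval's theorem.

Σ|x[n]|² = (1/N)Σ|X[k]|² = 14.0000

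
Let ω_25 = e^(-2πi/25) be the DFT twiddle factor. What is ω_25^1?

ω_25^1 = e^(-2πi·1/25)
= cos(-2π·1/25) + i·sin(-2π·1/25)
= cos(-2π/25) + i·sin(-2π/25)

ω_25^1 = cos(-2π/25) + i·sin(-2π/25) = 0.9686-0.2487i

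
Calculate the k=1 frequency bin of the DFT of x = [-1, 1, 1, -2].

X[1] = Σ(n=0 to 3) x[n] · ω_4^(1n) where ω_4 = e^(-2πi/4)
= (-1)·ω_4^0 + (1)·ω_4^1 + (1)·ω_4^2 + (-2)·ω_4^3

X[1] = -2-3i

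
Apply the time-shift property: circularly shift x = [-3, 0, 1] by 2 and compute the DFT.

Time shift by 2: X_shifted[k] = ω_3^(2k) · X[k]
Shifted x = [0, 1, -3]

DFT(x[n-2]) = [-2, 1.0000-3.4641i, 1.0000+3.4641i]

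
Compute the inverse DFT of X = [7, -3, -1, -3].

x[n] = (1/4) Σ(k=0 to 3) X[k] · e^(2πikn/4)

Computing each x[n]:
x[0] = 0
x[1] = 2
x[2] = 3
x[3] = 2

x = [0, 2, 3, 2]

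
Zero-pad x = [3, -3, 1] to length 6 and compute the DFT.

Original 3-point DFT: [1, 4.0000+3.4641i, 4.0000-3.4641i]
Zero-padded 6-point DFT provides frequency interpolation.

DFT_6([x, 0, ...]) = [1, 1.0000+1.7321i, 4.0000+3.4641i, 7, 4.0000-3.4641i, 1.0000-1.7321i]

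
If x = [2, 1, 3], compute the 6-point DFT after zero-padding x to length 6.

Original 3-point DFT: [6, 1.7321i, -1.7321i]
Zero-padded 6-point DFT provides frequency interpolation.

DFT_6([x, 0, ...]) = [6, 1.0000-3.4641i, 1.7321i, 4, -1.7321i, 1.0000+3.4641i]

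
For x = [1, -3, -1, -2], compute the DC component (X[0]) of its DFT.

X[0] = Σ(n=0 to 3) x[n] · ω_4^0 = Σ x[n]
= (1) + (-3) + (-1) + (-2)

X[0] = -5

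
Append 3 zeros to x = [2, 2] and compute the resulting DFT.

Original 2-point DFT: [4, 0]
Zero-padded 5-point DFT provides frequency interpolation.

DFT_5([x, 0, ...]) = [4, 2.6180-1.9021i, 0.3820-1.1756i, 0.3820+1.1756i, 2.6180+1.9021i]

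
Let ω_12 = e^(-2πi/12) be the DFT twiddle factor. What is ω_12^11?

ω_12^11 = e^(-2πi·11/12)
= cos(-2π·11/12) + i·sin(-2π·11/12)
= cos(-22π/12) + i·sin(-22π/12)

ω_12^11 = cos(-22π/12) + i·sin(-22π/12) = 0.8660+0.5000i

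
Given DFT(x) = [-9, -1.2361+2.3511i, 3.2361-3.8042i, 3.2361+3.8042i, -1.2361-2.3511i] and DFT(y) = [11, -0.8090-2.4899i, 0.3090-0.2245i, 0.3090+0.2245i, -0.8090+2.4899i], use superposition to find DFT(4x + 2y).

By linearity: DFT(4x + 2y) = 4·DFT(x) + 2·DFT(y)
= 4·[-9, -1.2361+2.3511i, 3.2361-3.8042i, 3.2361+3.8042i, -1.2361-2.3511i] + 2·[11, -0.8090-2.4899i, 0.3090-0.2245i, 0.3090+0.2245i, -0.8090+2.4899i]

Computing element-wise:
Z[0] = 4·(-9) + 2·(11) = -14
Z[1] = 4·(-1.2361+2.3511i) + 2·(-0.8090-2.4899i) = -6.5624+4.4246i
Z[2] = 4·(3.2361-3.8042i) + 2·(0.3090-0.2245i) = 13.5624-15.6658i
Z[3] = 4·(3.2361+3.8042i) + 2·(0.3090+0.2245i) = 13.5624+15.6658i
Z[4] = 4·(-1.2361-2.3511i) + 2·(-0.8090+2.4899i) = -6.5624-4.4246i

DFT(4x + 2y) = 4·X + 2·Y = [-14, -6.5624+4.4246i, 13.5624-15.6658i, 13.5624+15.6658i, -6.5624-4.4246i]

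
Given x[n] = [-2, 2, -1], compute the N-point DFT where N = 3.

X[k] = Σ(n=0 to 2) x[n] · ω_3^(nk)
where ω_3 = e^(-2πi/3)

Computing each X[k]:
X[0] = -1
X[1] = -2.5000-2.5981i
X[2] = -2.5000+2.5981i

X = [-1, -2.5000-2.5981i, -2.5000+2.5981i]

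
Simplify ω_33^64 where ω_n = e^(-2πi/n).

Since ω_33^33 = 1, powers reduce modulo 33.
64 mod 33 = 31
So ω_33^64 = ω_33^31 = e^(-2πi·31/33)

ω_33^64 = ω_33^31 = 0.9284+0.3717i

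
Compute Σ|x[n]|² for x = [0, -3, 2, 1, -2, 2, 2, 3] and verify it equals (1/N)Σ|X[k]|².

Time domain:
Σ|x[n]|² = |0|² + |-3|² + |2|² + |1|² + |-2|² + |2|² + |2|² + |3|² = 35.0000

Frequency domain:
(1/8)Σ|X[k]|² = (1/8)(|5|² + |-0.1213+4.9497i|² + |-6+5i|² + |4.1213+4.9497i|² + |-1|² + |4.1213-4.9497i|² + |-6-5i|² + |-0.1213-4.9497i|²) = (1/8)·280.0000 = 35.0000

Both sides agree, confirming Parseval's theorem.

Σ|x[n]|² = (1/N)Σ|X[k]|² = 35.0000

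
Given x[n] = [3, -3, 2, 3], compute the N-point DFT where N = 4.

X[k] = Σ(n=0 to 3) x[n] · ω_4^(nk)
where ω_4 = e^(-2πi/4)

Computing each X[k]:
X[0] = 5
X[1] = 1+6i
X[2] = 5
X[3] = 1-6i

X = [5, 1+6i, 5, 1-6i]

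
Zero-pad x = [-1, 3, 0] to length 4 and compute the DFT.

Original 3-point DFT: [2, -2.5000-2.5981i, -2.5000+2.5981i]
Zero-padded 4-point DFT provides frequency interpolation.

DFT_4([x, 0, ...]) = [2, -1-3i, -4, -1+3i]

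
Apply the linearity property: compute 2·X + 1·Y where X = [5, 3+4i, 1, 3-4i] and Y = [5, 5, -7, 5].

By linearity: DFT(2x + 1y) = 2·DFT(x) + 1·DFT(y)
= 2·[5, 3+4i, 1, 3-4i] + 1·[5, 5, -7, 5]

Computing element-wise:
Z[0] = 2·(5) + 1·(5) = 15
Z[1] = 2·(3+4i) + 1·(5) = 11+8i
Z[2] = 2·(1) + 1·(-7) = -5
Z[3] = 2·(3-4i) + 1·(5) = 11-8i

DFT(2x + 1y) = 2·X + 1·Y = [15, 11+8i, -5, 11-8i]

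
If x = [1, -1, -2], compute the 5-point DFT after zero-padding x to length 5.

Original 3-point DFT: [-2, 2.5000-0.8660i, 2.5000+0.8660i]
Zero-padded 5-point DFT provides frequency interpolation.

DFT_5([x, 0, ...]) = [-2, 2.3090+2.1266i, 1.1910-1.3143i, 1.1910+1.3143i, 2.3090-2.1266i]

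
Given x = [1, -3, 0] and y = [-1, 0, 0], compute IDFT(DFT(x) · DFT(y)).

(x ⊛ y)[n] = Σ(m=0 to 2) x[m] · y[(n-m) mod 3]

Computing each output sample:
(x ⊛ y)[0] = -1
(x ⊛ y)[1] = 3
(x ⊛ y)[2] = 0

x ⊛ y = [-1, 3, 0]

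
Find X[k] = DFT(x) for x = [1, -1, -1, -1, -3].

X[k] = Σ(n=0 to 4) x[n] · ω_5^(nk)
where ω_5 = e^(-2πi/5)

Computing each X[k]:
X[0] = -5
X[1] = 1.3820-1.9021i
X[2] = 3.6180-1.1756i
X[3] = 3.6180+1.1756i
X[4] = 1.3820+1.9021i

X = [-5, 1.3820-1.9021i, 3.6180-1.1756i, 3.6180+1.1756i, 1.3820+1.9021i]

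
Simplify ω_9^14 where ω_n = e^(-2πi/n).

Since ω_9^9 = 1, powers reduce modulo 9.
14 mod 9 = 5
So ω_9^14 = ω_9^5 = e^(-2πi·5/9)

ω_9^14 = ω_9^5 = -0.9397+0.3420i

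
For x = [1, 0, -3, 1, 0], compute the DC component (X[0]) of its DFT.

X[0] = Σ(n=0 to 4) x[n] · ω_5^0 = Σ x[n]
= (1) + (0) + (-3) + (1) + (0)

X[0] = -1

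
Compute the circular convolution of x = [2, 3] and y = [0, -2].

(x ⊛ y)[n] = Σ(m=0 to 1) x[m] · y[(n-m) mod 2]

Computing each output sample:
(x ⊛ y)[0] = -6
(x ⊛ y)[1] = -4

x ⊛ y = [-6, -4]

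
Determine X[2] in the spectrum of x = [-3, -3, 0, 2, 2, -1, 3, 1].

X[2] = Σ(n=0 to 7) x[n] · ω_8^(2n) where ω_8 = e^(-2πi/8)
= (-3)·ω_8^0 + (-3)·ω_8^2 + (0)·ω_8^4 + (2)·ω_8^6 + (2)·ω_8^8 + (-1)·ω_8^10 + (3)·ω_8^12 + (1)·ω_8^14

X[2] = -4+7i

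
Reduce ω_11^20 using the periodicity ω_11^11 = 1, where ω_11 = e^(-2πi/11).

Since ω_11^11 = 1, powers reduce modulo 11.
20 mod 11 = 9
So ω_11^20 = ω_11^9 = e^(-2πi·9/11)

ω_11^20 = ω_11^9 = 0.4154+0.9096i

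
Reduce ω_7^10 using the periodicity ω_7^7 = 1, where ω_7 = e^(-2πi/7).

Since ω_7^7 = 1, powers reduce modulo 7.
10 mod 7 = 3
So ω_7^10 = ω_7^3 = e^(-2πi·3/7)

ω_7^10 = ω_7^3 = -0.9010-0.4339i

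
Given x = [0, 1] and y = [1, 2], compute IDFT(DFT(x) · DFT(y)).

(x ⊛ y)[n] = Σ(m=0 to 1) x[m] · y[(n-m) mod 2]

Computing each output sample:
(x ⊛ y)[0] = 2
(x ⊛ y)[1] = 1

x ⊛ y = [2, 1]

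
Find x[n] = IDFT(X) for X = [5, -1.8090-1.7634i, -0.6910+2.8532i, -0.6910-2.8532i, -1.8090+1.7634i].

x[n] = (1/5) Σ(k=0 to 4) X[k] · e^(2πikn/5)

Computing each x[n]:
x[0] = 0
x[1] = 1
x[2] = 3
x[3] = 0
x[4] = 1

x = [0, 1, 3, 0, 1]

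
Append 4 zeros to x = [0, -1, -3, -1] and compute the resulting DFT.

Original 4-point DFT: [-5, 3, -1, 3]
Zero-padded 8-point DFT provides frequency interpolation.

DFT_8([x, 0, ...]) = [-5, 4.4142i, 3, -1.5858i, -1, 1.5858i, 3, -4.4142i]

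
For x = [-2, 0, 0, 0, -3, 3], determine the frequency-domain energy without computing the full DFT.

Parseval: Σ|x[n]|² = (1/N)Σ|X[k]|², so Σ|X[k]|² = N·Σ|x[n]|² = 6·22.0000

Σ|X[k]|² = N·Σ|x[n]|² = 6·22.0000 = 132.0000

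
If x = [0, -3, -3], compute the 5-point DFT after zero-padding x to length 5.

Original 3-point DFT: [-6, 3, 3]
Zero-padded 5-point DFT provides frequency interpolation.

DFT_5([x, 0, ...]) = [-6, 1.5000+4.6165i, 1.5000-1.0898i, 1.5000+1.0898i, 1.5000-4.6165i]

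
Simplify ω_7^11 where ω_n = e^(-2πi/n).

Since ω_7^7 = 1, powers reduce modulo 7.
11 mod 7 = 4
So ω_7^11 = ω_7^4 = e^(-2πi·4/7)

ω_7^11 = ω_7^4 = -0.9010+0.4339i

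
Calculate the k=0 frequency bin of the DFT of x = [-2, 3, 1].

X[0] = Σ(n=0 to 2) x[n] · ω_3^0 = Σ x[n]
= (-2) + (3) + (1)

X[0] = 2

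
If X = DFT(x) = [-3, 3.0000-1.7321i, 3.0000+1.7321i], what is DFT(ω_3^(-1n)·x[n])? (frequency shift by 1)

Modulation property: DFT(ω_3^(-1n)·x[n]) = X[(k-1) mod 3], so circularly shift X by 1 positions.

X[k-1] = [3.0000+1.7321i, -3, 3.0000-1.7321i]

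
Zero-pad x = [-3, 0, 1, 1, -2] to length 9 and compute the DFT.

Original 5-point DFT: [-3, -5.2361-1.9021i, -0.7639-1.1756i, -0.7639+1.1756i, -5.2361+1.9021i]
Zero-padded 9-point DFT provides frequency interpolation.

DFT_9([x, 0, ...]) = [-3, -1.4470-1.1668i, -5.9718-0.7616i, -1.5000+2.5981i, -3.0813-2.1929i, -3.0813+2.1929i, -1.5000-2.5981i, -5.9718+0.7616i, -1.4470+1.1668i]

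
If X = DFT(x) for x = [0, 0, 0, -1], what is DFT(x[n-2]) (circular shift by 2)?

Time shift by 2: X_shifted[k] = ω_4^(2k) · X[k]
Shifted x = [0, -1, 0, 0]

DFT(x[n-2]) = [-1, 1i, 1, -1i]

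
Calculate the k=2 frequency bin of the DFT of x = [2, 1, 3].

X[2] = Σ(n=0 to 2) x[n] · ω_3^(2n) where ω_3 = e^(-2πi/3)
= (2)·ω_3^0 + (1)·ω_3^2 + (3)·ω_3^4

X[2] = -1.7321i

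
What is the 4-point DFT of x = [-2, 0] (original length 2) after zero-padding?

Original 2-point DFT: [-2, -2]
Zero-padded 4-point DFT provides frequency interpolation.

DFT_4([x, 0, ...]) = [-2, -2, -2, -2]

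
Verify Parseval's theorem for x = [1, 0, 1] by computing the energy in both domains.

Time domain:
Σ|x[n]|² = |1|² + |0|² + |1|² = 2.0000

Frequency domain:
(1/3)Σ|X[k]|² = (1/3)(|2|² + |0.5000+0.8660i|² + |0.5000-0.8660i|²) = (1/3)·6.0000 = 2.0000

Both sides agree, confirming Parseval's theorem.

Σ|x[n]|² = (1/N)Σ|X[k]|² = 2.0000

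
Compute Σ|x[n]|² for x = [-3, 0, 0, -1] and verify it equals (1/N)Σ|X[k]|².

Time domain:
Σ|x[n]|² = |-3|² + |0|² + |0|² + |-1|² = 10.0000

Frequency domain:
(1/4)Σ|X[k]|² = (1/4)(|-4|² + |-3-1i|² + |-2|² + |-3+1i|²) = (1/4)·40.0000 = 10.0000

Both sides agree, confirming Parseval's theorem.

Σ|x[n]|² = (1/N)Σ|X[k]|² = 10.0000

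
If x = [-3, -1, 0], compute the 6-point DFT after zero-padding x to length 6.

Original 3-point DFT: [-4, -2.5000+0.8660i, -2.5000-0.8660i]
Zero-padded 6-point DFT provides frequency interpolation.

DFT_6([x, 0, ...]) = [-4, -3.5000+0.8660i, -2.5000+0.8660i, -2, -2.5000-0.8660i, -3.5000-0.8660i]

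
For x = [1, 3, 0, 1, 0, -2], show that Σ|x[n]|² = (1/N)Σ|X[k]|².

Time domain:
Σ|x[n]|² = |1|² + |3|² + |0|² + |1|² + |0|² + |-2|² = 15.0000

Frequency domain:
(1/6)Σ|X[k]|² = (1/6)(|3|² + |0.5000-4.3301i|² + |1.5000-4.3301i|² + |-1|² + |1.5000+4.3301i|² + |0.5000+4.3301i|²) = (1/6)·90.0000 = 15.0000

Both sides agree, confirming Parseval's theorem.

Σ|x[n]|² = (1/N)Σ|X[k]|² = 15.0000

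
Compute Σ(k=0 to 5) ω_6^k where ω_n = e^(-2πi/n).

Sum of all nth roots of unity equals 0 for n > 1 (geometric series with r ≠ 1).

0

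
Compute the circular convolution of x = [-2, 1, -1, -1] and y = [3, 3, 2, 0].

(x ⊛ y)[n] = Σ(m=0 to 3) x[m] · y[(n-m) mod 4]

Computing each output sample:
(x ⊛ y)[0] = -11
(x ⊛ y)[1] = -5
(x ⊛ y)[2] = -4
(x ⊛ y)[3] = -4

x ⊛ y = [-11, -5, -4, -4]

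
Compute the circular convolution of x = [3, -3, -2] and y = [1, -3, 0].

(x ⊛ y)[n] = Σ(m=0 to 2) x[m] · y[(n-m) mod 3]

Computing each output sample:
(x ⊛ y)[0] = 9
(x ⊛ y)[1] = -12
(x ⊛ y)[2] = 7

x ⊛ y = [9, -12, 7]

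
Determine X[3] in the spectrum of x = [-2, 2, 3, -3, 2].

X[3] = Σ(n=0 to 4) x[n] · ω_5^(3n) where ω_5 = e^(-2πi/5)
= (-2)·ω_5^0 + (2)·ω_5^3 + (3)·ω_5^6 + (-3)·ω_5^9 + (2)·ω_5^12

X[3] = -5.2361-5.7063i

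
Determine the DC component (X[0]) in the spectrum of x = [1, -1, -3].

X[0] = Σ(n=0 to 2) x[n] · ω_3^0 = Σ x[n]
= (1) + (-1) + (-3)

X[0] = -3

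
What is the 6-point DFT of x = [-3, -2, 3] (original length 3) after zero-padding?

Original 3-point DFT: [-2, -3.5000+4.3301i, -3.5000-4.3301i]
Zero-padded 6-point DFT provides frequency interpolation.

DFT_6([x, 0, ...]) = [-2, -5.5000-0.8660i, -3.5000+4.3301i, 2, -3.5000-4.3301i, -5.5000+0.8660i]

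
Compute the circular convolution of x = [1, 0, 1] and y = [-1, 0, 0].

(x ⊛ y)[n] = Σ(m=0 to 2) x[m] · y[(n-m) mod 3]

Computing each output sample:
(x ⊛ y)[0] = -1
(x ⊛ y)[1] = 0
(x ⊛ y)[2] = -1

x ⊛ y = [-1, 0, -1]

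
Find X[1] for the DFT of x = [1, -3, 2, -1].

X[1] = Σ(n=0 to 3) x[n] · ω_4^(1n) where ω_4 = e^(-2πi/4)
= (1)·ω_4^0 + (-3)·ω_4^1 + (2)·ω_4^2 + (-1)·ω_4^3

X[1] = -1+2i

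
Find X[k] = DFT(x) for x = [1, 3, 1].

X[k] = Σ(n=0 to 2) x[n] · ω_3^(nk)
where ω_3 = e^(-2πi/3)

Computing each X[k]:
X[0] = 5
X[1] = -1.0000-1.7321i
X[2] = -1.0000+1.7321i

X = [5, -1.0000-1.7321i, -1.0000+1.7321i]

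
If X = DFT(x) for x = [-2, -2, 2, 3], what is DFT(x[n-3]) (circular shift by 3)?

Time shift by 3: X_shifted[k] = ω_4^(3k) · X[k]
Shifted x = [-2, 2, 3, -2]

DFT(x[n-3]) = [1, -5-4i, 1, -5+4i]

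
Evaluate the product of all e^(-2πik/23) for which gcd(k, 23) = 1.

The primitive 23rd roots of unity are ω_23^k for k coprime to 23: k ∈ {1, 2, 3, 4, 5, 6, 7, 8, 9, 10, 11, 12, 13, 14, 15, 16, 17, 18, 19, 20, 21, 22}
Their product equals the constant term of the cyclotomic polynomial Φ_23(x) up to sign.
For n ≥ 3, the product of all primitive nth roots of unity is 1. (For n=1 it is 1; for n=2 it is -1.)

1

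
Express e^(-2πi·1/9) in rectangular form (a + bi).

ω_9^1 = e^(-2πi·1/9)
= cos(-2π·1/9) + i·sin(-2π·1/9)
= cos(-2π/9) + i·sin(-2π/9)

ω_9^1 = cos(-2π/9) + i·sin(-2π/9) = 0.7660-0.6428i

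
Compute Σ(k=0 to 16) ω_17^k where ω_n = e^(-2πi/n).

Sum of all nth roots of unity equals 0 for n > 1 (geometric series with r ≠ 1).

0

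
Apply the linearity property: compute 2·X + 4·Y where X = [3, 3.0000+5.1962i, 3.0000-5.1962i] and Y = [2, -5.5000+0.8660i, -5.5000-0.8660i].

By linearity: DFT(2x + 4y) = 2·DFT(x) + 4·DFT(y)
= 2·[3, 3.0000+5.1962i, 3.0000-5.1962i] + 4·[2, -5.5000+0.8660i, -5.5000-0.8660i]

Computing element-wise:
Z[0] = 2·(3) + 4·(2) = 14
Z[1] = 2·(3.0000+5.1962i) + 4·(-5.5000+0.8660i) = -16.0000+13.8564i
Z[2] = 2·(3.0000-5.1962i) + 4·(-5.5000-0.8660i) = -16.0000-13.8564i

DFT(2x + 4y) = 2·X + 4·Y = [14, -16.0000+13.8564i, -16.0000-13.8564i]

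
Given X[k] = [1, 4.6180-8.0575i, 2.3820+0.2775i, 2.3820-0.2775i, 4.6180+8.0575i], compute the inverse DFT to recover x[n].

x[n] = (1/5) Σ(k=0 to 4) X[k] · e^(2πikn/5)

Computing each x[n]:
x[0] = 3
x[1] = 3
x[2] = 1
x[3] = -3
x[4] = -3

x = [3, 3, 1, -3, -3]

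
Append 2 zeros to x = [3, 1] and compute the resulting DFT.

Original 2-point DFT: [4, 2]
Zero-padded 4-point DFT provides frequency interpolation.

DFT_4([x, 0, ...]) = [4, 3-1i, 2, 3+1i]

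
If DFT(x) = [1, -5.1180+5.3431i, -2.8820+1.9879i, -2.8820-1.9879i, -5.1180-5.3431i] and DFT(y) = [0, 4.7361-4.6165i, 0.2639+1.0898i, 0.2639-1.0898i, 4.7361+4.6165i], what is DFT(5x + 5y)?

By linearity: DFT(5x + 5y) = 5·DFT(x) + 5·DFT(y)
= 5·[1, -5.1180+5.3431i, -2.8820+1.9879i, -2.8820-1.9879i, -5.1180-5.3431i] + 5·[0, 4.7361-4.6165i, 0.2639+1.0898i, 0.2639-1.0898i, 4.7361+4.6165i]

Computing element-wise:
Z[0] = 5·(1) + 5·(0) = 5
Z[1] = 5·(-5.1180+5.3431i) + 5·(4.7361-4.6165i) = -1.9095+3.6330i
Z[2] = 5·(-2.8820+1.9879i) + 5·(0.2639+1.0898i) = -13.0905+15.3885i
Z[3] = 5·(-2.8820-1.9879i) + 5·(0.2639-1.0898i) = -13.0905-15.3885i
Z[4] = 5·(-5.1180-5.3431i) + 5·(4.7361+4.6165i) = -1.9095-3.6330i

DFT(5x + 5y) = 5·X + 5·Y = [5, -1.9095+3.6330i, -13.0905+15.3885i, -13.0905-15.3885i, -1.9095-3.6330i]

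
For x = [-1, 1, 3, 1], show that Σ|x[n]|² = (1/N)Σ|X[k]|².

Time domain:
Σ|x[n]|² = |-1|² + |1|² + |3|² + |1|² = 12.0000

Frequency domain:
(1/4)Σ|X[k]|² = (1/4)(|4|² + |-4|² + |0|² + |-4|²) = (1/4)·48.0000 = 12.0000

Both sides agree, confirming Parseval's theorem.

Σ|x[n]|² = (1/N)Σ|X[k]|² = 12.0000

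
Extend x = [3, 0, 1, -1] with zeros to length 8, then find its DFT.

Original 4-point DFT: [3, 2-1i, 5, 2+1i]
Zero-padded 8-point DFT provides frequency interpolation.

DFT_8([x, 0, ...]) = [3, 3.7071-0.2929i, 2-1i, 2.2929+1.7071i, 5, 2.2929-1.7071i, 2+1i, 3.7071+0.2929i]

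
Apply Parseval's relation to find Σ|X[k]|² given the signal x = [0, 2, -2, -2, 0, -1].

Parseval: Σ|x[n]|² = (1/N)Σ|X[k]|², so Σ|X[k]|² = N·Σ|x[n]|² = 6·13.0000

Σ|X[k]|² = N·Σ|x[n]|² = 6·13.0000 = 78.0000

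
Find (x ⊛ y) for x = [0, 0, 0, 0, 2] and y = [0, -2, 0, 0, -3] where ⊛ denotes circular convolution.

(x ⊛ y)[n] = Σ(m=0 to 4) x[m] · y[(n-m) mod 5]

Computing each output sample:
(x ⊛ y)[0] = -4
(x ⊛ y)[1] = 0
(x ⊛ y)[2] = 0
(x ⊛ y)[3] = -6
(x ⊛ y)[4] = 0

x ⊛ y = [-4, 0, 0, -6, 0]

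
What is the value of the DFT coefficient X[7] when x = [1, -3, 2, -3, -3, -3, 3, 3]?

X[7] = Σ(n=0 to 7) x[n] · ω_8^(7n) where ω_8 = e^(-2πi/8)
= (1)·ω_8^0 + (-3)·ω_8^7 + (2)·ω_8^14 + (-3)·ω_8^21 + (-3)·ω_8^28 + (-3)·ω_8^35 + (3)·ω_8^42 + (3)·ω_8^49

X[7] = 8.2426-5.2426i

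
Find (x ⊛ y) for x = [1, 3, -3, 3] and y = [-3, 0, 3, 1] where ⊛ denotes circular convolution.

(x ⊛ y)[n] = Σ(m=0 to 3) x[m] · y[(n-m) mod 4]

Computing each output sample:
(x ⊛ y)[0] = -9
(x ⊛ y)[1] = -3
(x ⊛ y)[2] = 15
(x ⊛ y)[3] = 1

x ⊛ y = [-9, -3, 15, 1]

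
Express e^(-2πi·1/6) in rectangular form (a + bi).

ω_6^1 = e^(-2πi·1/6)
= cos(-2π·1/6) + i·sin(-2π·1/6)
= cos(-2π/6) + i·sin(-2π/6)

ω_6^1 = cos(-2π/6) + i·sin(-2π/6) = 0.5000-0.8660i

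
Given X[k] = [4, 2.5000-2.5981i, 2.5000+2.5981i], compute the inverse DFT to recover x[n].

x[n] = (1/3) Σ(k=0 to 2) X[k] · e^(2πikn/3)

Computing each x[n]:
x[0] = 3
x[1] = 2
x[2] = -1

x = [3, 2, -1]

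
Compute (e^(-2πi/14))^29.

Since ω_14^14 = 1, powers reduce modulo 14.
29 mod 14 = 1
So ω_14^29 = ω_14^1 = e^(-2πi·1/14)

ω_14^29 = ω_14^1 = 0.9010-0.4339i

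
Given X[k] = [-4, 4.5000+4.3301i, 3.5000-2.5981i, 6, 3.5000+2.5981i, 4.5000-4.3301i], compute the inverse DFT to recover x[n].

x[n] = (1/6) Σ(k=0 to 5) X[k] · e^(2πikn/6)

Computing each x[n]:
x[0] = 3
x[1] = -2
x[2] = -3
x[3] = -2
x[4] = 1
x[5] = -1

x = [3, -2, -3, -2, 1, -1]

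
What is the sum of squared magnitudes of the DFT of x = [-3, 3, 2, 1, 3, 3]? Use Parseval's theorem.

Parseval: Σ|x[n]|² = (1/N)Σ|X[k]|², so Σ|X[k]|² = N·Σ|x[n]|² = 6·41.0000

Σ|X[k]|² = N·Σ|x[n]|² = 6·41.0000 = 246.0000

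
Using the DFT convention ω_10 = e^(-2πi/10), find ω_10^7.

ω_10^7 = e^(-2πi·7/10)
= cos(-2π·7/10) + i·sin(-2π·7/10)
= cos(-14π/10) + i·sin(-14π/10)

ω_10^7 = cos(-14π/10) + i·sin(-14π/10) = -0.3090+0.9511i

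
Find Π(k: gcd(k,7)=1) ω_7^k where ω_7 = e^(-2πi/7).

The primitive 7th roots of unity are ω_7^k for k coprime to 7: k ∈ {1, 2, 3, 4, 5, 6}
Their product equals the constant term of the cyclotomic polynomial Φ_7(x) up to sign.
For n ≥ 3, the product of all primitive nth roots of unity is 1. (For n=1 it is 1; for n=2 it is -1.)

1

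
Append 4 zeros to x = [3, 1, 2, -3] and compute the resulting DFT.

Original 4-point DFT: [3, 1-4i, 7, 1+4i]
Zero-padded 8-point DFT provides frequency interpolation.

DFT_8([x, 0, ...]) = [3, 5.8284-0.5858i, 1-4i, 0.1716+3.4142i, 7, 0.1716-3.4142i, 1+4i, 5.8284+0.5858i]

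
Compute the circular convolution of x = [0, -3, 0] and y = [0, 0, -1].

(x ⊛ y)[n] = Σ(m=0 to 2) x[m] · y[(n-m) mod 3]

Computing each output sample:
(x ⊛ y)[0] = 3
(x ⊛ y)[1] = 0
(x ⊛ y)[2] = 0

x ⊛ y = [3, 0, 0]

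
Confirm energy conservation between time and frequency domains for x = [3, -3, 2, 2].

Time domain:
Σ|x[n]|² = |3|² + |-3|² + |2|² + |2|² = 26.0000

Frequency domain:
(1/4)Σ|X[k]|² = (1/4)(|4|² + |1+5i|² + |6|² + |1-5i|²) = (1/4)·104.0000 = 26.0000

Both sides agree, confirming Parseval's theorem.

Σ|x[n]|² = (1/N)Σ|X[k]|² = 26.0000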